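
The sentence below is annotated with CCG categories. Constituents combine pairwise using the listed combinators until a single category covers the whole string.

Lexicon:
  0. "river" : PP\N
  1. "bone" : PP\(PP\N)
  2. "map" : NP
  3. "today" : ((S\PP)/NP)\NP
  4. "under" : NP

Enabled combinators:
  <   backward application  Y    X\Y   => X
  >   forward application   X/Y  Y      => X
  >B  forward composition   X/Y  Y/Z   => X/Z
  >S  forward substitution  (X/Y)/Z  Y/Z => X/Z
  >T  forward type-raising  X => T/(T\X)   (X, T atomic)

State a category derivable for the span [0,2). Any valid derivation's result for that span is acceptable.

PP

[0,5] S   <
  [0,2] PP   <
    [0,1] "river" : PP\N
    [1,2] "bone" : PP\(PP\N)
  [2,5] S\PP   >
    [2,4] (S\PP)/NP   <
      [2,3] "map" : NP
      [3,4] "today" : ((S\PP)/NP)\NP
    [4,5] "under" : NP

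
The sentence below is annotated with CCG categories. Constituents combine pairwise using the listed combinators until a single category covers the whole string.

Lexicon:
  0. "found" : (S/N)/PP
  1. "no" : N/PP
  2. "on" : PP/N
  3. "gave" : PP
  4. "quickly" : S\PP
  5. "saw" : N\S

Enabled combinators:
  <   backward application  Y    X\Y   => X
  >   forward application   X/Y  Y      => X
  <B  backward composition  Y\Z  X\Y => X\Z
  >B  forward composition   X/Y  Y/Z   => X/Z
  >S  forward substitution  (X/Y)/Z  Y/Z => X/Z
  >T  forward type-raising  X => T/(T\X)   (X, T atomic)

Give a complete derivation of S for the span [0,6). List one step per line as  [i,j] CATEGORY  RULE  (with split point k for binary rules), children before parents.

[0,1] (S/N)/PP  lex  "found"
[1,2] N/PP  lex  "no"
[0,2] S/PP  >S  k=1
[2,3] PP/N  lex  "on"
[3,4] PP  lex  "gave"
[3,4] S/(S\PP)  >T
[4,5] S\PP  lex  "quickly"
[3,5] S  >  k=4
[5,6] N\S  lex  "saw"
[3,6] N  <  k=5
[2,6] PP  >  k=3
[0,6] S  >  k=2

[0,6] S   >
  [0,2] S/PP   >S
    [0,1] "found" : (S/N)/PP
    [1,2] "no" : N/PP
  [2,6] PP   >
    [2,3] "on" : PP/N
    [3,6] N   <
      [3,5] S   >
        [3,4] S/(S\PP)   >T
          [3,4] "gave" : PP
        [4,5] "quickly" : S\PP
      [5,6] "saw" : N\S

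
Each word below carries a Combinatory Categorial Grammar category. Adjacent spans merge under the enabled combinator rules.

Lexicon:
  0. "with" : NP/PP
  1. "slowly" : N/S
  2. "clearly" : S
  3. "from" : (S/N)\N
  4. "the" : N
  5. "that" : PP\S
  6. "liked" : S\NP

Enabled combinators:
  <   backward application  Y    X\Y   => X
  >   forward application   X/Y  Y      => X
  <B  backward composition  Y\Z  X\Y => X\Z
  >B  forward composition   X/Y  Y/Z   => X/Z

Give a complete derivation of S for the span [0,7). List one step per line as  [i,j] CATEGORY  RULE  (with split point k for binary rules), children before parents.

[0,7] S   <
  [0,6] NP   >
    [0,1] "with" : NP/PP
    [1,6] PP   <
      [1,5] S   >
        [1,4] S/N   <
          [1,3] N   >
            [1,2] "slowly" : N/S
            [2,3] "clearly" : S
          [3,4] "from" : (S/N)\N
        [4,5] "the" : N
      [5,6] "that" : PP\S
  [6,7] "liked" : S\NP

[0,1] NP/PP  lex  "with"
[1,2] N/S  lex  "slowly"
[2,3] S  lex  "clearly"
[1,3] N  >  k=2
[3,4] (S/N)\N  lex  "from"
[1,4] S/N  <  k=3
[4,5] N  lex  "the"
[1,5] S  >  k=4
[5,6] PP\S  lex  "that"
[1,6] PP  <  k=5
[0,6] NP  >  k=1
[6,7] S\NP  lex  "liked"
[0,7] S  <  k=6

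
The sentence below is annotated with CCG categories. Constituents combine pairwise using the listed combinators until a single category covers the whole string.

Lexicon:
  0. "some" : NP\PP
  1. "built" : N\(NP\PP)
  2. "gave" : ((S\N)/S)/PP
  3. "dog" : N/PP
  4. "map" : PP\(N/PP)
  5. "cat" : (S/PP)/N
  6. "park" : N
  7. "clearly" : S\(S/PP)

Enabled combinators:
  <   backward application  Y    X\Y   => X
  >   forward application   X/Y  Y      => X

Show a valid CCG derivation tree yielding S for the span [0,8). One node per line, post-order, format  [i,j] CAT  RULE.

[0,8] S   <
  [0,2] N   <
    [0,1] "some" : NP\PP
    [1,2] "built" : N\(NP\PP)
  [2,8] S\N   >
    [2,5] (S\N)/S   >
      [2,3] "gave" : ((S\N)/S)/PP
      [3,5] PP   <
        [3,4] "dog" : N/PP
        [4,5] "map" : PP\(N/PP)
    [5,8] S   <
      [5,7] S/PP   >
        [5,6] "cat" : (S/PP)/N
        [6,7] "park" : N
      [7,8] "clearly" : S\(S/PP)

[0,1] NP\PP  lex  "some"
[1,2] N\(NP\PP)  lex  "built"
[0,2] N  <  k=1
[2,3] ((S\N)/S)/PP  lex  "gave"
[3,4] N/PP  lex  "dog"
[4,5] PP\(N/PP)  lex  "map"
[3,5] PP  <  k=4
[2,5] (S\N)/S  >  k=3
[5,6] (S/PP)/N  lex  "cat"
[6,7] N  lex  "park"
[5,7] S/PP  >  k=6
[7,8] S\(S/PP)  lex  "clearly"
[5,8] S  <  k=7
[2,8] S\N  >  k=5
[0,8] S  <  k=2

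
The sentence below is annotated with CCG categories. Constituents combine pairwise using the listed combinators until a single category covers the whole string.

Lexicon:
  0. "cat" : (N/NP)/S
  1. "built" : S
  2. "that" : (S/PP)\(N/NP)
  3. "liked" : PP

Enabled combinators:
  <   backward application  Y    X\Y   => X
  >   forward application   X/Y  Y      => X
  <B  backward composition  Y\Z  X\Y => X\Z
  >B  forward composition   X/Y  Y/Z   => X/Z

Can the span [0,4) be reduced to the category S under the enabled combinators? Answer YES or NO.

YES

[0,4] S   >
  [0,3] S/PP   <
    [0,2] N/NP   >
      [0,1] "cat" : (N/NP)/S
      [1,2] "built" : S
    [2,3] "that" : (S/PP)\(N/NP)
  [3,4] "liked" : PP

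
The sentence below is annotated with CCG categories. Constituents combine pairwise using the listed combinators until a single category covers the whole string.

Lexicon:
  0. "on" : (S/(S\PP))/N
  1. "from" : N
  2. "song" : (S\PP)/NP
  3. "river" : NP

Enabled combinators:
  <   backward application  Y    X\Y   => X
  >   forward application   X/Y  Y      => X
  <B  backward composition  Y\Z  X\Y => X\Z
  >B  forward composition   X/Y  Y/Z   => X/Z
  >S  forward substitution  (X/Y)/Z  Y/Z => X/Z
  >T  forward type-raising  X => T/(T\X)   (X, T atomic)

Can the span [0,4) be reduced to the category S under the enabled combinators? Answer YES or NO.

YES

[0,4] S   >
  [0,2] S/(S\PP)   >
    [0,1] "on" : (S/(S\PP))/N
    [1,2] "from" : N
  [2,4] S\PP   >
    [2,3] "song" : (S\PP)/NP
    [3,4] "river" : NP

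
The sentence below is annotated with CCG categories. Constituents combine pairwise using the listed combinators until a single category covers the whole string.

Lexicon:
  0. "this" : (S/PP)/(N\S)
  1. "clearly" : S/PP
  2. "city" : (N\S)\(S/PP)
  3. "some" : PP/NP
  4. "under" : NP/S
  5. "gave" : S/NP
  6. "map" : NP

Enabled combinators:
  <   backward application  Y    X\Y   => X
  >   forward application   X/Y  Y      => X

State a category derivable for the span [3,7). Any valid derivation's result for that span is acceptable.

[0,7] S   >
  [0,3] S/PP   >
    [0,1] "this" : (S/PP)/(N\S)
    [1,3] N\S   <
      [1,2] "clearly" : S/PP
      [2,3] "city" : (N\S)\(S/PP)
  [3,7] PP   >
    [3,4] "some" : PP/NP
    [4,7] NP   >
      [4,5] "under" : NP/S
      [5,7] S   >
        [5,6] "gave" : S/NP
        [6,7] "map" : NP

PP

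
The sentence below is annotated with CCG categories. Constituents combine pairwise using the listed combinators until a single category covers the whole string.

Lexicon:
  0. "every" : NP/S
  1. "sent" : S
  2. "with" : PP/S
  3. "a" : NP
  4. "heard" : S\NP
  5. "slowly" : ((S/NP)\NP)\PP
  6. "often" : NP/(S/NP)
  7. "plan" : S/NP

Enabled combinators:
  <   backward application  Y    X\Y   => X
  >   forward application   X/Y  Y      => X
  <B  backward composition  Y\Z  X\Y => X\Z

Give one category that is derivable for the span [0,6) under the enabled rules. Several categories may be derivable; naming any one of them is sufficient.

S/NP

[0,8] S   >
  [0,6] S/NP   <
    [0,2] NP   >
      [0,1] "every" : NP/S
      [1,2] "sent" : S
    [2,6] (S/NP)\NP   <
      [2,5] PP   >
        [2,3] "with" : PP/S
        [3,5] S   <
          [3,4] "a" : NP
          [4,5] "heard" : S\NP
      [5,6] "slowly" : ((S/NP)\NP)\PP
  [6,8] NP   >
    [6,7] "often" : NP/(S/NP)
    [7,8] "plan" : S/NP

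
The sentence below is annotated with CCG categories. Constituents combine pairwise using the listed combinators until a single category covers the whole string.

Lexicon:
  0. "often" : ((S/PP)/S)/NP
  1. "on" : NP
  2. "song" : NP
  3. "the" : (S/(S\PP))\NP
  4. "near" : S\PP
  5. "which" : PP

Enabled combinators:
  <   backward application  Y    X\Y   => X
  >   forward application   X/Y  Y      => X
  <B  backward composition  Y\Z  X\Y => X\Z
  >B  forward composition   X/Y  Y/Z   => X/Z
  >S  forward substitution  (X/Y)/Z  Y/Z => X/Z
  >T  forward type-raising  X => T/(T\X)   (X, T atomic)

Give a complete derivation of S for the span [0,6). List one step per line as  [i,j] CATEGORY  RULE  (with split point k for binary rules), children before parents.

[0,1] ((S/PP)/S)/NP  lex  "often"
[1,2] NP  lex  "on"
[0,2] (S/PP)/S  >  k=1
[2,3] NP  lex  "song"
[3,4] (S/(S\PP))\NP  lex  "the"
[2,4] S/(S\PP)  <  k=3
[4,5] S\PP  lex  "near"
[2,5] S  >  k=4
[0,5] S/PP  >  k=2
[5,6] PP  lex  "which"
[0,6] S  >  k=5

[0,6] S   >
  [0,5] S/PP   >
    [0,2] (S/PP)/S   >
      [0,1] "often" : ((S/PP)/S)/NP
      [1,2] "on" : NP
    [2,5] S   >
      [2,4] S/(S\PP)   <
        [2,3] "song" : NP
        [3,4] "the" : (S/(S\PP))\NP
      [4,5] "near" : S\PP
  [5,6] "which" : PP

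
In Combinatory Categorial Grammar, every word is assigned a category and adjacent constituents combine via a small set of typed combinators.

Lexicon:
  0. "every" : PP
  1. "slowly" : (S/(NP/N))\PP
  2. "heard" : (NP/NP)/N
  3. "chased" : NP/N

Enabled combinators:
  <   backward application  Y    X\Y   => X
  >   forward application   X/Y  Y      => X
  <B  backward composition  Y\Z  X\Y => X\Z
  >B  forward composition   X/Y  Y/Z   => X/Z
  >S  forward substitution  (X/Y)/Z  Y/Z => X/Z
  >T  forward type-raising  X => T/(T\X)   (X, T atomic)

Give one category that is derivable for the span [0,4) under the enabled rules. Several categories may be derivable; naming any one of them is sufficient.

[0,4] S   >
  [0,2] S/(NP/N)   <
    [0,1] "every" : PP
    [1,2] "slowly" : (S/(NP/N))\PP
  [2,4] NP/N   >S
    [2,3] "heard" : (NP/NP)/N
    [3,4] "chased" : NP/N

S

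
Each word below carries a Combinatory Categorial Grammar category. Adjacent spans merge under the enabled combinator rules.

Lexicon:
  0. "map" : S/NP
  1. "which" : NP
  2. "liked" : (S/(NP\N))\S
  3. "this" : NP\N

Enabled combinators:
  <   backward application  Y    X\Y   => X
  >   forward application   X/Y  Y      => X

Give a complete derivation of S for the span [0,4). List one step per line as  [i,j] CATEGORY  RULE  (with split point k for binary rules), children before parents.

[0,4] S   >
  [0,3] S/(NP\N)   <
    [0,2] S   >
      [0,1] "map" : S/NP
      [1,2] "which" : NP
    [2,3] "liked" : (S/(NP\N))\S
  [3,4] "this" : NP\N

[0,1] S/NP  lex  "map"
[1,2] NP  lex  "which"
[0,2] S  >  k=1
[2,3] (S/(NP\N))\S  lex  "liked"
[0,3] S/(NP\N)  <  k=2
[3,4] NP\N  lex  "this"
[0,4] S  >  k=3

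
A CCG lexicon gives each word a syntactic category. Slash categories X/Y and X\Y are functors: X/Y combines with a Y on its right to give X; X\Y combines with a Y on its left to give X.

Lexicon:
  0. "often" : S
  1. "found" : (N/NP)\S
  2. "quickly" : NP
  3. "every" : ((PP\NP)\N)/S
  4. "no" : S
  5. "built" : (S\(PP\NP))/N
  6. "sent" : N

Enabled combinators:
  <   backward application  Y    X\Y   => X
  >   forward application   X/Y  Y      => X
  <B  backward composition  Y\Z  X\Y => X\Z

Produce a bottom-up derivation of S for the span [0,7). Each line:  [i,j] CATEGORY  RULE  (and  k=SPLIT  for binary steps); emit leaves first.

[0,1] S  lex  "often"
[1,2] (N/NP)\S  lex  "found"
[0,2] N/NP  <  k=1
[2,3] NP  lex  "quickly"
[0,3] N  >  k=2
[3,4] ((PP\NP)\N)/S  lex  "every"
[4,5] S  lex  "no"
[3,5] (PP\NP)\N  >  k=4
[0,5] PP\NP  <  k=3
[5,6] (S\(PP\NP))/N  lex  "built"
[6,7] N  lex  "sent"
[5,7] S\(PP\NP)  >  k=6
[0,7] S  <  k=5

[0,7] S   <
  [0,5] PP\NP   <
    [0,3] N   >
      [0,2] N/NP   <
        [0,1] "often" : S
        [1,2] "found" : (N/NP)\S
      [2,3] "quickly" : NP
    [3,5] (PP\NP)\N   >
      [3,4] "every" : ((PP\NP)\N)/S
      [4,5] "no" : S
  [5,7] S\(PP\NP)   >
    [5,6] "built" : (S\(PP\NP))/N
    [6,7] "sent" : N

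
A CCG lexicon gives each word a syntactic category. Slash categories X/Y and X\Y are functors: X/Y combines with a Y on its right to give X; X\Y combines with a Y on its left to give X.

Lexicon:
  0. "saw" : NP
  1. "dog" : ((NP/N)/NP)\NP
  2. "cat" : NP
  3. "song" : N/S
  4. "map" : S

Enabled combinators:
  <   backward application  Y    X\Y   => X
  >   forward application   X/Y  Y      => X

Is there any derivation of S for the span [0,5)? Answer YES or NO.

NO

NP ((NP/N)/NP)\NP NP N/S S
CKY chart[0,5] = {NP}; S ∉ chart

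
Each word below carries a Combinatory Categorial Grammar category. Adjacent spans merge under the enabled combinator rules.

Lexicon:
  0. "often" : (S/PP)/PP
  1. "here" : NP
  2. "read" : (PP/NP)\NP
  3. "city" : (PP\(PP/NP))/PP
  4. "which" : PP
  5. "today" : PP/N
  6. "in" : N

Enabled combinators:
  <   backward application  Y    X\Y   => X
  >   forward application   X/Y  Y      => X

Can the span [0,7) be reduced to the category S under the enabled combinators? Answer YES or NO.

[0,7] S   >
  [0,5] S/PP   >
    [0,1] "often" : (S/PP)/PP
    [1,5] PP   <
      [1,3] PP/NP   <
        [1,2] "here" : NP
        [2,3] "read" : (PP/NP)\NP
      [3,5] PP\(PP/NP)   >
        [3,4] "city" : (PP\(PP/NP))/PP
        [4,5] "which" : PP
  [5,7] PP   >
    [5,6] "today" : PP/N
    [6,7] "in" : N

YES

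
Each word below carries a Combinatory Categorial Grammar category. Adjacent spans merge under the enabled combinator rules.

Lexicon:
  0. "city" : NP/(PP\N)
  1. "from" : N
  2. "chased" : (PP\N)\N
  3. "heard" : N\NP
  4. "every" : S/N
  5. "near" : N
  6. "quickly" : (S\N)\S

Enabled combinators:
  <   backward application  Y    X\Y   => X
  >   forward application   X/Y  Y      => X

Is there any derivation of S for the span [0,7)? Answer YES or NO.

[0,7] S   <
  [0,4] N   <
    [0,3] NP   >
      [0,1] "city" : NP/(PP\N)
      [1,3] PP\N   <
        [1,2] "from" : N
        [2,3] "chased" : (PP\N)\N
    [3,4] "heard" : N\NP
  [4,7] S\N   <
    [4,6] S   >
      [4,5] "every" : S/N
      [5,6] "near" : N
    [6,7] "quickly" : (S\N)\S

YES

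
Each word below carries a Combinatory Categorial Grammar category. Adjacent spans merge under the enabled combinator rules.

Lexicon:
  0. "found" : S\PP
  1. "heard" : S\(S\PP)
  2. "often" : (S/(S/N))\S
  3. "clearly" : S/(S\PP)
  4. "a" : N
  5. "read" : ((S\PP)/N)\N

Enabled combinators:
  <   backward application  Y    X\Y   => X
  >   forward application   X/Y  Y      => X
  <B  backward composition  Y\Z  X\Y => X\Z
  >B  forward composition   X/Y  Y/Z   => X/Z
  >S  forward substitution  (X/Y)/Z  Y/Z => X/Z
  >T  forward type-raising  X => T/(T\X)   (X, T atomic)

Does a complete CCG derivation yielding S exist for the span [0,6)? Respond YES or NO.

[0,6] S   >
  [0,3] S/(S/N)   <
    [0,2] S   <
      [0,1] "found" : S\PP
      [1,2] "heard" : S\(S\PP)
    [2,3] "often" : (S/(S/N))\S
  [3,6] S/N   >B
    [3,4] "clearly" : S/(S\PP)
    [4,6] (S\PP)/N   <
      [4,5] "a" : N
      [5,6] "read" : ((S\PP)/N)\N

YES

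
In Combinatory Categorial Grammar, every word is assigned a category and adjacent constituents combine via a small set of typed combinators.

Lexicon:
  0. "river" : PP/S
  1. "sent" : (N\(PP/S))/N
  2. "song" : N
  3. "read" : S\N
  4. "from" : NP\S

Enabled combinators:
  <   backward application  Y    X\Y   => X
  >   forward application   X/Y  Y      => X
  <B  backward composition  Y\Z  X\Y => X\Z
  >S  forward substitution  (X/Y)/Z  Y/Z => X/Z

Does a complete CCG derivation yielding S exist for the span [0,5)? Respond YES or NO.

PP/S (N\(PP/S))/N N S\N NP\S
CKY chart[0,5] = {NP}; S ∉ chart

NO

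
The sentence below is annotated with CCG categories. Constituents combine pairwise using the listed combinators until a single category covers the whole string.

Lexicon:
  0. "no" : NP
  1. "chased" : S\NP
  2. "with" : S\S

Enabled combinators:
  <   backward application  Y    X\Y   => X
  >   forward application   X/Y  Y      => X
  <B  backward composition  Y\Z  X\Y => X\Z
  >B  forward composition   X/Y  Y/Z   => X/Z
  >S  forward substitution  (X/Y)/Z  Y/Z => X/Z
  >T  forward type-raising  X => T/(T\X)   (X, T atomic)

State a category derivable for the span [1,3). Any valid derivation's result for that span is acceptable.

S\NP

[0,3] S   <
  [0,1] "no" : NP
  [1,3] S\NP   <B
    [1,2] "chased" : S\NP
    [2,3] "with" : S\S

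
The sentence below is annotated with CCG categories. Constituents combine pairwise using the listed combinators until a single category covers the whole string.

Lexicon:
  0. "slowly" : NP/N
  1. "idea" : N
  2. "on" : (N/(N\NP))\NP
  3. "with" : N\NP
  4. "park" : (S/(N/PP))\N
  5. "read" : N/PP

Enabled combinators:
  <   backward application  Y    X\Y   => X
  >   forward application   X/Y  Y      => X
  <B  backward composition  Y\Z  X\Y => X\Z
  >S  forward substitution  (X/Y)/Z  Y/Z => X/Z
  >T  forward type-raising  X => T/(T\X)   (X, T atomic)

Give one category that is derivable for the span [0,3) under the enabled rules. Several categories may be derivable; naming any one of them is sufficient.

[0,6] S   >
  [0,5] S/(N/PP)   <
    [0,4] N   >
      [0,3] N/(N\NP)   <
        [0,2] NP   >
          [0,1] "slowly" : NP/N
          [1,2] "idea" : N
        [2,3] "on" : (N/(N\NP))\NP
      [3,4] "with" : N\NP
    [4,5] "park" : (S/(N/PP))\N
  [5,6] "read" : N/PP

N/(N\NP)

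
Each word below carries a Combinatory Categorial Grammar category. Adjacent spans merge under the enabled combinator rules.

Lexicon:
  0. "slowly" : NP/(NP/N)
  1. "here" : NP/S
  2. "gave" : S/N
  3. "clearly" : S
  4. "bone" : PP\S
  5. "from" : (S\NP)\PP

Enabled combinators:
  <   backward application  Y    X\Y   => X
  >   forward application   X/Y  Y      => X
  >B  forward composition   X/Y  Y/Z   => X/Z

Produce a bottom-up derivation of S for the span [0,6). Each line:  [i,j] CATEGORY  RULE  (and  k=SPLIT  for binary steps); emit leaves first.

[0,6] S   <
  [0,3] NP   >
    [0,1] "slowly" : NP/(NP/N)
    [1,3] NP/N   >B
      [1,2] "here" : NP/S
      [2,3] "gave" : S/N
  [3,6] S\NP   <
    [3,5] PP   <
      [3,4] "clearly" : S
      [4,5] "bone" : PP\S
    [5,6] "from" : (S\NP)\PP

[0,1] NP/(NP/N)  lex  "slowly"
[1,2] NP/S  lex  "here"
[2,3] S/N  lex  "gave"
[1,3] NP/N  >B  k=2
[0,3] NP  >  k=1
[3,4] S  lex  "clearly"
[4,5] PP\S  lex  "bone"
[3,5] PP  <  k=4
[5,6] (S\NP)\PP  lex  "from"
[3,6] S\NP  <  k=5
[0,6] S  <  k=3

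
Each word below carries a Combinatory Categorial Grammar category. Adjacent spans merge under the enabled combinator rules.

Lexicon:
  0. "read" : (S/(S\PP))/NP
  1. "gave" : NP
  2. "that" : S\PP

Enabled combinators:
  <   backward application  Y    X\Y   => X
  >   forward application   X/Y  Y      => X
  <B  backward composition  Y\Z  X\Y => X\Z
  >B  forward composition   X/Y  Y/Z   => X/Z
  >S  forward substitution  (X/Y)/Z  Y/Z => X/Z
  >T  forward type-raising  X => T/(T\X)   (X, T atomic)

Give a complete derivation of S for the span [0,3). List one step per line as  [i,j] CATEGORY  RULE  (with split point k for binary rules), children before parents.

[0,3] S   >
  [0,2] S/(S\PP)   >
    [0,1] "read" : (S/(S\PP))/NP
    [1,2] "gave" : NP
  [2,3] "that" : S\PP

[0,1] (S/(S\PP))/NP  lex  "read"
[1,2] NP  lex  "gave"
[0,2] S/(S\PP)  >  k=1
[2,3] S\PP  lex  "that"
[0,3] S  >  k=2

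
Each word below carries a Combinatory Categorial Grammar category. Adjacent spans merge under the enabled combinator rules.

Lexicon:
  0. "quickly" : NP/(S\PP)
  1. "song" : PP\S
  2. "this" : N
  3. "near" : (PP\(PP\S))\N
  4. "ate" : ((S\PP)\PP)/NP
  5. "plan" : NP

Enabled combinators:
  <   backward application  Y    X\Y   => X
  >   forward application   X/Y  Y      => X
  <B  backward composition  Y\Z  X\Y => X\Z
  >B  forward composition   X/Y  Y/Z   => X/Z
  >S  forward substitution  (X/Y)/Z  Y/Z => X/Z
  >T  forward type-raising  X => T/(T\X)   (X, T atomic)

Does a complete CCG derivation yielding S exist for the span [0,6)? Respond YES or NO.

NP/(S\PP) PP\S N (PP\(PP\S))\N ((S\PP)\PP)/NP NP
CKY chart[0,6] = {N/(N\NP), NP, NP/(NP\NP), PP/(PP\NP), S/(S\NP)}; S ∉ chart

NO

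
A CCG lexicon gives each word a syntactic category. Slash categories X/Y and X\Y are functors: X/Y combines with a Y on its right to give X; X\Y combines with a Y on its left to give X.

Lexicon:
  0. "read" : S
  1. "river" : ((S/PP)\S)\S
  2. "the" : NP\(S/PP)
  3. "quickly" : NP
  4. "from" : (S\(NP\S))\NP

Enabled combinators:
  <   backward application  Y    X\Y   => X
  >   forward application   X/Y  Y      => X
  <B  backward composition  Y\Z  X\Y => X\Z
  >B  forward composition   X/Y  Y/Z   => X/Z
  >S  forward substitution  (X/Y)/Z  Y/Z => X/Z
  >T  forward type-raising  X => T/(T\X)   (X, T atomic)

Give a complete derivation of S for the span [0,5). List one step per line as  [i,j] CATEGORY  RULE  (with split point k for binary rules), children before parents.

[0,1] S  lex  "read"
[1,2] ((S/PP)\S)\S  lex  "river"
[0,2] (S/PP)\S  <  k=1
[2,3] NP\(S/PP)  lex  "the"
[0,3] NP\S  <B  k=2
[3,4] NP  lex  "quickly"
[4,5] (S\(NP\S))\NP  lex  "from"
[3,5] S\(NP\S)  <  k=4
[0,5] S  <  k=3

[0,5] S   <
  [0,3] NP\S   <B
    [0,2] (S/PP)\S   <
      [0,1] "read" : S
      [1,2] "river" : ((S/PP)\S)\S
    [2,3] "the" : NP\(S/PP)
  [3,5] S\(NP\S)   <
    [3,4] "quickly" : NP
    [4,5] "from" : (S\(NP\S))\NP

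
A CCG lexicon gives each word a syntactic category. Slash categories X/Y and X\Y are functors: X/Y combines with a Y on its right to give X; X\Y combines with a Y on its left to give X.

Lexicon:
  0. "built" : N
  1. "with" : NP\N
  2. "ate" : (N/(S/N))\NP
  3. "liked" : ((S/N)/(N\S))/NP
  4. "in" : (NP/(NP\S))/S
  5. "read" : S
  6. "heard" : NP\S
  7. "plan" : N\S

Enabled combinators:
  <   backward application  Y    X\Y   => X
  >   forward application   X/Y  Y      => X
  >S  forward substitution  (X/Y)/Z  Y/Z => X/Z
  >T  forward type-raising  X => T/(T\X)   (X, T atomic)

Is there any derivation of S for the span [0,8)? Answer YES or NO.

N NP\N (N/(S/N))\NP ((S/N)/(N\S))/NP (NP/(NP\S))/S S NP\S N\S
CKY chart[0,8] = {N, N/(N\N), NP/(NP\N), PP/(PP\N), S/(S\N)}; S ∉ chart

NO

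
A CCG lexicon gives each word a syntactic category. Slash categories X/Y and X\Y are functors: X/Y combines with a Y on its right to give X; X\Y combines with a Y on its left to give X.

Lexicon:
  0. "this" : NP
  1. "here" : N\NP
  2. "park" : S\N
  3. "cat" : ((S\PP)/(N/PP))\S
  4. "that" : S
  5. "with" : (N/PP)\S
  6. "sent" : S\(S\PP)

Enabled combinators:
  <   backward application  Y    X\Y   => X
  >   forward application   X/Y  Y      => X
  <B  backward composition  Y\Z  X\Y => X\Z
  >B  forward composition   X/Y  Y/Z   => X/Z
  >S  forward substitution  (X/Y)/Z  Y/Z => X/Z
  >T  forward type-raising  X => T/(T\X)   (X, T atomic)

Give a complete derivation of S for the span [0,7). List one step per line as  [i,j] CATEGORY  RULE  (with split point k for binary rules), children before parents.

[0,1] NP  lex  "this"
[1,2] N\NP  lex  "here"
[2,3] S\N  lex  "park"
[1,3] S\NP  <B  k=2
[0,3] S  <  k=1
[3,4] ((S\PP)/(N/PP))\S  lex  "cat"
[0,4] (S\PP)/(N/PP)  <  k=3
[4,5] S  lex  "that"
[5,6] (N/PP)\S  lex  "with"
[4,6] N/PP  <  k=5
[0,6] S\PP  >  k=4
[6,7] S\(S\PP)  lex  "sent"
[0,7] S  <  k=6

[0,7] S   <
  [0,6] S\PP   >
    [0,4] (S\PP)/(N/PP)   <
      [0,3] S   <
        [0,1] "this" : NP
        [1,3] S\NP   <B
          [1,2] "here" : N\NP
          [2,3] "park" : S\N
      [3,4] "cat" : ((S\PP)/(N/PP))\S
    [4,6] N/PP   <
      [4,5] "that" : S
      [5,6] "with" : (N/PP)\S
  [6,7] "sent" : S\(S\PP)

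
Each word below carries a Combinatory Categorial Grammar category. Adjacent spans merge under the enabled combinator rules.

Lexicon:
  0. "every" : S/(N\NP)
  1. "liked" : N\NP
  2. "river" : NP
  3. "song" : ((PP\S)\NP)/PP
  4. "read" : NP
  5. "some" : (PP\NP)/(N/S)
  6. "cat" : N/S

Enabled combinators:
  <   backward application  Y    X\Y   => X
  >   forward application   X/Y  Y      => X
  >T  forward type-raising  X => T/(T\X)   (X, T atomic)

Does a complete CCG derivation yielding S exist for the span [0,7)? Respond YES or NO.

S/(N\NP) N\NP NP ((PP\S)\NP)/PP NP (PP\NP)/(N/S) N/S
CKY chart[0,7] = {N/(N\PP), NP/(NP\PP), PP, PP/(PP\PP), S/(S\PP)}; S ∉ chart

NO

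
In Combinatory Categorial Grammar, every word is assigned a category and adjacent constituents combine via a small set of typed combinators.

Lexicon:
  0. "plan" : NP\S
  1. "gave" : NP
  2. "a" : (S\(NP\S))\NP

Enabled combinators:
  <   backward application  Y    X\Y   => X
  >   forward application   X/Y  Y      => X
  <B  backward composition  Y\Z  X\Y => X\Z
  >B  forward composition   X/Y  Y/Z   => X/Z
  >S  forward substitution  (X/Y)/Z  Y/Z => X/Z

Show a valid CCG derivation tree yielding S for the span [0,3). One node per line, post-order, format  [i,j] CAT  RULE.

[0,1] NP\S  lex  "plan"
[1,2] NP  lex  "gave"
[2,3] (S\(NP\S))\NP  lex  "a"
[1,3] S\(NP\S)  <  k=2
[0,3] S  <  k=1

[0,3] S   <
  [0,1] "plan" : NP\S
  [1,3] S\(NP\S)   <
    [1,2] "gave" : NP
    [2,3] "a" : (S\(NP\S))\NP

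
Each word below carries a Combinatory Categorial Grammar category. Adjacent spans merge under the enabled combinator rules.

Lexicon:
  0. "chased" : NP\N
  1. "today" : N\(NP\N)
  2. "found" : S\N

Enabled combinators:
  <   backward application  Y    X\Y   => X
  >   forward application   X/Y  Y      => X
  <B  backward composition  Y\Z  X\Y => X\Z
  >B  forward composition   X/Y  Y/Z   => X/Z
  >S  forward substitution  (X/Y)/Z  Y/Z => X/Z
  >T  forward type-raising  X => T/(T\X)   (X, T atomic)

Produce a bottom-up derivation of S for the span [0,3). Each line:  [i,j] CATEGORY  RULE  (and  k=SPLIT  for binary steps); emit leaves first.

[0,1] NP\N  lex  "chased"
[1,2] N\(NP\N)  lex  "today"
[0,2] N  <  k=1
[2,3] S\N  lex  "found"
[0,3] S  <  k=2

[0,3] S   <
  [0,2] N   <
    [0,1] "chased" : NP\N
    [1,2] "today" : N\(NP\N)
  [2,3] "found" : S\N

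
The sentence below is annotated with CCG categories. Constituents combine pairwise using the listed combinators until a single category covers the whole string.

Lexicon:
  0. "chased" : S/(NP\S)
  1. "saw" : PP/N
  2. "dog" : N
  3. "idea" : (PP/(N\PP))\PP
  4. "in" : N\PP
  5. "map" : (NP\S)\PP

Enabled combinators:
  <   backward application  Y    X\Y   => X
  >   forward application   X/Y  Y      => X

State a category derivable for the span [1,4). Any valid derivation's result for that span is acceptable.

[0,6] S   >
  [0,1] "chased" : S/(NP\S)
  [1,6] NP\S   <
    [1,5] PP   >
      [1,4] PP/(N\PP)   <
        [1,3] PP   >
          [1,2] "saw" : PP/N
          [2,3] "dog" : N
        [3,4] "idea" : (PP/(N\PP))\PP
      [4,5] "in" : N\PP
    [5,6] "map" : (NP\S)\PP

PP/(N\PP)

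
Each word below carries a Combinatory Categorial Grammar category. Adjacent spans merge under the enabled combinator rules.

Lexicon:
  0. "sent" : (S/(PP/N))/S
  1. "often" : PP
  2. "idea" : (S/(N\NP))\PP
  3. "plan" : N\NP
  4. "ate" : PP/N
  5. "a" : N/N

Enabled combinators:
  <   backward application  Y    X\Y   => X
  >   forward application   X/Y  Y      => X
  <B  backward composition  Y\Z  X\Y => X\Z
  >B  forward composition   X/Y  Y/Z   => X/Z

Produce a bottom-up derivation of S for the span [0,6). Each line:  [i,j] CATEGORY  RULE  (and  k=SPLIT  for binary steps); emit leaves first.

[0,6] S   >
  [0,4] S/(PP/N)   >
    [0,1] "sent" : (S/(PP/N))/S
    [1,4] S   >
      [1,3] S/(N\NP)   <
        [1,2] "often" : PP
        [2,3] "idea" : (S/(N\NP))\PP
      [3,4] "plan" : N\NP
  [4,6] PP/N   >B
    [4,5] "ate" : PP/N
    [5,6] "a" : N/N

[0,1] (S/(PP/N))/S  lex  "sent"
[1,2] PP  lex  "often"
[2,3] (S/(N\NP))\PP  lex  "idea"
[1,3] S/(N\NP)  <  k=2
[3,4] N\NP  lex  "plan"
[1,4] S  >  k=3
[0,4] S/(PP/N)  >  k=1
[4,5] PP/N  lex  "ate"
[5,6] N/N  lex  "a"
[4,6] PP/N  >B  k=5
[0,6] S  >  k=4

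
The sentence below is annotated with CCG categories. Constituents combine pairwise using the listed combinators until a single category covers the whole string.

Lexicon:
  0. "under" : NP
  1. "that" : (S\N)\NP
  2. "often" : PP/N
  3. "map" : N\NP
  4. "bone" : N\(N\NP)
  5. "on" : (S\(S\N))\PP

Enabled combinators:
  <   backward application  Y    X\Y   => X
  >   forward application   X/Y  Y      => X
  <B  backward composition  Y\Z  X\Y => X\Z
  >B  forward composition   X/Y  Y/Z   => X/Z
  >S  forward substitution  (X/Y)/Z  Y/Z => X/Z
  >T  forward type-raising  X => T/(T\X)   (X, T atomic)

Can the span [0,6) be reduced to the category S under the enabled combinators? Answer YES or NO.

[0,6] S   <
  [0,2] S\N   <
    [0,1] "under" : NP
    [1,2] "that" : (S\N)\NP
  [2,6] S\(S\N)   <
    [2,5] PP   >
      [2,3] "often" : PP/N
      [3,5] N   <
        [3,4] "map" : N\NP
        [4,5] "bone" : N\(N\NP)
    [5,6] "on" : (S\(S\N))\PP

YES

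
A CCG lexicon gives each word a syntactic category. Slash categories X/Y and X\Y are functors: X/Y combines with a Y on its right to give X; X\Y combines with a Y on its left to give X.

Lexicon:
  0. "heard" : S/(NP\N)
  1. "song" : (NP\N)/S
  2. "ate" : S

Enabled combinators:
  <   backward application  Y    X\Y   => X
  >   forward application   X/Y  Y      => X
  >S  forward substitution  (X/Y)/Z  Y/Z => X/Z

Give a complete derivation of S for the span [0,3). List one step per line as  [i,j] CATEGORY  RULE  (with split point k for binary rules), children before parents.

[0,1] S/(NP\N)  lex  "heard"
[1,2] (NP\N)/S  lex  "song"
[2,3] S  lex  "ate"
[1,3] NP\N  >  k=2
[0,3] S  >  k=1

[0,3] S   >
  [0,1] "heard" : S/(NP\N)
  [1,3] NP\N   >
    [1,2] "song" : (NP\N)/S
    [2,3] "ate" : S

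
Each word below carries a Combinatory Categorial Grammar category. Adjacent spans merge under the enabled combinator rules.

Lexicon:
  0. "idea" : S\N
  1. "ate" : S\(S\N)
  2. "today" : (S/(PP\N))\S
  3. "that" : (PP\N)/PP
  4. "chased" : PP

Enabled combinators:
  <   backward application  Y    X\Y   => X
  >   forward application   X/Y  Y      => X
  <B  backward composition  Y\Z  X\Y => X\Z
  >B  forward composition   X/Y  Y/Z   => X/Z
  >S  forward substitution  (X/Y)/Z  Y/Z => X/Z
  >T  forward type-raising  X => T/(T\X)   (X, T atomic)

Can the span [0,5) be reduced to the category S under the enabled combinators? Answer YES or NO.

[0,5] S   >
  [0,4] S/PP   >B
    [0,3] S/(PP\N)   <
      [0,2] S   <
        [0,1] "idea" : S\N
        [1,2] "ate" : S\(S\N)
      [2,3] "today" : (S/(PP\N))\S
    [3,4] "that" : (PP\N)/PP
  [4,5] "chased" : PP

YES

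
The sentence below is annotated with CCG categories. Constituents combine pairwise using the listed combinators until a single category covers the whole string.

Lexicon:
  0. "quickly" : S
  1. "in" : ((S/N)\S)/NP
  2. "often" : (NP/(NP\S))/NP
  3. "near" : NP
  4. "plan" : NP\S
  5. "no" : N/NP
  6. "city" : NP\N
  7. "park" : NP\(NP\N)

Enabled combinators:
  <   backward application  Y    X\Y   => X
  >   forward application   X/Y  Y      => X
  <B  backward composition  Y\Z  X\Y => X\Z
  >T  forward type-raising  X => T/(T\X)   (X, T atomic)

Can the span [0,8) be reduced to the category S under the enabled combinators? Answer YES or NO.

[0,8] S   >
  [0,5] S/N   <
    [0,1] "quickly" : S
    [1,5] (S/N)\S   >
      [1,2] "in" : ((S/N)\S)/NP
      [2,5] NP   >
        [2,4] NP/(NP\S)   >
          [2,3] "often" : (NP/(NP\S))/NP
          [3,4] "near" : NP
        [4,5] "plan" : NP\S
  [5,8] N   >
    [5,6] "no" : N/NP
    [6,8] NP   <
      [6,7] "city" : NP\N
      [7,8] "park" : NP\(NP\N)

YES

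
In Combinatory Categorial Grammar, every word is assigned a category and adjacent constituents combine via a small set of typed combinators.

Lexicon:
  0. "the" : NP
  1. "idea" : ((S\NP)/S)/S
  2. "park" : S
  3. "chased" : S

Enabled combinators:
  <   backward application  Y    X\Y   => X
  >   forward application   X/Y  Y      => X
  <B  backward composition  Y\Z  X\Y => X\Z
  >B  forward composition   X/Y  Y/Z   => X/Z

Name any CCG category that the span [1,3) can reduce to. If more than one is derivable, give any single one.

[0,4] S   <
  [0,1] "the" : NP
  [1,4] S\NP   >
    [1,3] (S\NP)/S   >
      [1,2] "idea" : ((S\NP)/S)/S
      [2,3] "park" : S
    [3,4] "chased" : S

(S\NP)/S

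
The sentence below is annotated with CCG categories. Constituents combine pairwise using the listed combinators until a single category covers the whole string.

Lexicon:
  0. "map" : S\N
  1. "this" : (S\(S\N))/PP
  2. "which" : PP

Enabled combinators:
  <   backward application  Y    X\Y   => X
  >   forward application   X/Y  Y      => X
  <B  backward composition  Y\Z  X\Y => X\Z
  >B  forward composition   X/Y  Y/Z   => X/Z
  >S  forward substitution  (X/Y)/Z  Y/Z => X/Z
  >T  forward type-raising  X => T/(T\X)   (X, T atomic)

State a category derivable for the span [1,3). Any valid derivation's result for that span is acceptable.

[0,3] S   <
  [0,1] "map" : S\N
  [1,3] S\(S\N)   >
    [1,2] "this" : (S\(S\N))/PP
    [2,3] "which" : PP

S\(S\N)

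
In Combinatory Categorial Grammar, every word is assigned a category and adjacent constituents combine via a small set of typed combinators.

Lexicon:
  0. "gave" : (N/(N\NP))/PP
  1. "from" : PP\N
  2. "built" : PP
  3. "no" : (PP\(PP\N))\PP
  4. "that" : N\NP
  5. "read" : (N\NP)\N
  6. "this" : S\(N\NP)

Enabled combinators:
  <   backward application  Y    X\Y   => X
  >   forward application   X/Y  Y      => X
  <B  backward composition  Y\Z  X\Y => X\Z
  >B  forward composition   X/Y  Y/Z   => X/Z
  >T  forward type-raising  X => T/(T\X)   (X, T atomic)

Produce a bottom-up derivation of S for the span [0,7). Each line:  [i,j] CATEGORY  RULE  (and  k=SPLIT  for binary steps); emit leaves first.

[0,7] S   <
  [0,6] N\NP   <
    [0,5] N   >
      [0,4] N/(N\NP)   >
        [0,1] "gave" : (N/(N\NP))/PP
        [1,4] PP   <
          [1,2] "from" : PP\N
          [2,4] PP\(PP\N)   <
            [2,3] "built" : PP
            [3,4] "no" : (PP\(PP\N))\PP
      [4,5] "that" : N\NP
    [5,6] "read" : (N\NP)\N
  [6,7] "this" : S\(N\NP)

[0,1] (N/(N\NP))/PP  lex  "gave"
[1,2] PP\N  lex  "from"
[2,3] PP  lex  "built"
[3,4] (PP\(PP\N))\PP  lex  "no"
[2,4] PP\(PP\N)  <  k=3
[1,4] PP  <  k=2
[0,4] N/(N\NP)  >  k=1
[4,5] N\NP  lex  "that"
[0,5] N  >  k=4
[5,6] (N\NP)\N  lex  "read"
[0,6] N\NP  <  k=5
[6,7] S\(N\NP)  lex  "this"
[0,7] S  <  k=6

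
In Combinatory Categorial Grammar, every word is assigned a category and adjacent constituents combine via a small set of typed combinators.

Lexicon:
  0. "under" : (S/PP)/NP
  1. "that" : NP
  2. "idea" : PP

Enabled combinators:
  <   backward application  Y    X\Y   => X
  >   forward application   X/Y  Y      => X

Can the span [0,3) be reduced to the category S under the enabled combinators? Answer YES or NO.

YES

[0,3] S   >
  [0,2] S/PP   >
    [0,1] "under" : (S/PP)/NP
    [1,2] "that" : NP
  [2,3] "idea" : PP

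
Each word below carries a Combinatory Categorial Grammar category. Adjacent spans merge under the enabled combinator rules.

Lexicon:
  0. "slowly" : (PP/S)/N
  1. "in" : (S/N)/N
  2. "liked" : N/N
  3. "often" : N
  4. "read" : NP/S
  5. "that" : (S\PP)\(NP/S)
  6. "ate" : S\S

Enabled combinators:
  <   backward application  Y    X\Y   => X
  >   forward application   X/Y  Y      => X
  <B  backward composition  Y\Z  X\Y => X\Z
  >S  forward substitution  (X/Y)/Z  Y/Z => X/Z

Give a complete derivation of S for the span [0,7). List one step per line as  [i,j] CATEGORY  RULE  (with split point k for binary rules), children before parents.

[0,1] (PP/S)/N  lex  "slowly"
[1,2] (S/N)/N  lex  "in"
[2,3] N/N  lex  "liked"
[1,3] S/N  >S  k=2
[0,3] PP/N  >S  k=1
[3,4] N  lex  "often"
[0,4] PP  >  k=3
[4,5] NP/S  lex  "read"
[5,6] (S\PP)\(NP/S)  lex  "that"
[4,6] S\PP  <  k=5
[6,7] S\S  lex  "ate"
[4,7] S\PP  <B  k=6
[0,7] S  <  k=4

[0,7] S   <
  [0,4] PP   >
    [0,3] PP/N   >S
      [0,1] "slowly" : (PP/S)/N
      [1,3] S/N   >S
        [1,2] "in" : (S/N)/N
        [2,3] "liked" : N/N
    [3,4] "often" : N
  [4,7] S\PP   <B
    [4,6] S\PP   <
      [4,5] "read" : NP/S
      [5,6] "that" : (S\PP)\(NP/S)
    [6,7] "ate" : S\S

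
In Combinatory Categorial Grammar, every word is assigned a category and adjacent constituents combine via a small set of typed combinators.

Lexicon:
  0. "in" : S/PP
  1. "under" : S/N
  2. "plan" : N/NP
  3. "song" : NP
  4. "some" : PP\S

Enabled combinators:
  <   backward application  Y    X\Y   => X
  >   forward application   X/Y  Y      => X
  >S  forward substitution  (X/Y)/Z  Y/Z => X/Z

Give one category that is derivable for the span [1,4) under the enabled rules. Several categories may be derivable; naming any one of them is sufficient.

S

[0,5] S   >
  [0,1] "in" : S/PP
  [1,5] PP   <
    [1,4] S   >
      [1,2] "under" : S/N
      [2,4] N   >
        [2,3] "plan" : N/NP
        [3,4] "song" : NP
    [4,5] "some" : PP\S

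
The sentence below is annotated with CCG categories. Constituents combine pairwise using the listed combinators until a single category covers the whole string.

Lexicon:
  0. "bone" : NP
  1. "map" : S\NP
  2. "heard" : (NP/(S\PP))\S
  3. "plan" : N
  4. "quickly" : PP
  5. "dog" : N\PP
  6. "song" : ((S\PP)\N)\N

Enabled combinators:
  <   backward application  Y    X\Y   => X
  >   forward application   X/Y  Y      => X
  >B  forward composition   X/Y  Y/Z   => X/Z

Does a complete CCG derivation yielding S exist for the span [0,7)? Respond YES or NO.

NP S\NP (NP/(S\PP))\S N PP N\PP ((S\PP)\N)\N
CKY chart[0,7] = {NP}; S ∉ chart

NO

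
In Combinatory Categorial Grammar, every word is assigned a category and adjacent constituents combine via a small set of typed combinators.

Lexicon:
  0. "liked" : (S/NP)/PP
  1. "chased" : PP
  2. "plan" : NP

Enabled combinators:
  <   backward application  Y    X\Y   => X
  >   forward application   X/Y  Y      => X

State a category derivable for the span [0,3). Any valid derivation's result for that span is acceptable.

S

[0,3] S   >
  [0,2] S/NP   >
    [0,1] "liked" : (S/NP)/PP
    [1,2] "chased" : PP
  [2,3] "plan" : NP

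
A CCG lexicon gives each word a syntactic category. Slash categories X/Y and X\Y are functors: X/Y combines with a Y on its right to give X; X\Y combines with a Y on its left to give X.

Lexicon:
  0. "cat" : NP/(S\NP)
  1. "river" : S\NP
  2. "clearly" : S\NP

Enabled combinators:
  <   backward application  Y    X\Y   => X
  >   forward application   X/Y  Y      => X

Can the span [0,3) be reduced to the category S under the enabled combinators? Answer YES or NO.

[0,3] S   <
  [0,2] NP   >
    [0,1] "cat" : NP/(S\NP)
    [1,2] "river" : S\NP
  [2,3] "clearly" : S\NP

YES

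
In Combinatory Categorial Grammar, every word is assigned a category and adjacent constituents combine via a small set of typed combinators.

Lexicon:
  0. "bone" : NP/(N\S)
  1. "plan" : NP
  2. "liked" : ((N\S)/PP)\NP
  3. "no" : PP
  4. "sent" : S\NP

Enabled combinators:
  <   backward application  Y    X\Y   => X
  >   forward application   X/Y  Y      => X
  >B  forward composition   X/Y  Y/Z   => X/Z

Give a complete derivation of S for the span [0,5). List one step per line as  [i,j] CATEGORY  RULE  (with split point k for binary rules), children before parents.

[0,1] NP/(N\S)  lex  "bone"
[1,2] NP  lex  "plan"
[2,3] ((N\S)/PP)\NP  lex  "liked"
[1,3] (N\S)/PP  <  k=2
[3,4] PP  lex  "no"
[1,4] N\S  >  k=3
[0,4] NP  >  k=1
[4,5] S\NP  lex  "sent"
[0,5] S  <  k=4

[0,5] S   <
  [0,4] NP   >
    [0,1] "bone" : NP/(N\S)
    [1,4] N\S   >
      [1,3] (N\S)/PP   <
        [1,2] "plan" : NP
        [2,3] "liked" : ((N\S)/PP)\NP
      [3,4] "no" : PP
  [4,5] "sent" : S\NP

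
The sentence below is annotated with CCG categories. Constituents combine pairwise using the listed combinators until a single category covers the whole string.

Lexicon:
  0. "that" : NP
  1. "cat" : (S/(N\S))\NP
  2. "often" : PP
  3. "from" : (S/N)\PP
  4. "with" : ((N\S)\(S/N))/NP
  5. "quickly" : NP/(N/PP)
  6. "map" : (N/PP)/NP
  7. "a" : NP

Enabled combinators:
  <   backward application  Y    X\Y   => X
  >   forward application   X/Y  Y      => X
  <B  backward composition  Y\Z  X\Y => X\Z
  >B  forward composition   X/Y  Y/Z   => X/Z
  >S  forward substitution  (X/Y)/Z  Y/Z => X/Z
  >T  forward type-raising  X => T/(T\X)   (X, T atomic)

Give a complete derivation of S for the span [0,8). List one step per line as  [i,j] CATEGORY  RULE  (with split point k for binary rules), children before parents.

[0,1] NP  lex  "that"
[1,2] (S/(N\S))\NP  lex  "cat"
[0,2] S/(N\S)  <  k=1
[2,3] PP  lex  "often"
[3,4] (S/N)\PP  lex  "from"
[2,4] S/N  <  k=3
[4,5] ((N\S)\(S/N))/NP  lex  "with"
[5,6] NP/(N/PP)  lex  "quickly"
[6,7] (N/PP)/NP  lex  "map"
[7,8] NP  lex  "a"
[6,8] N/PP  >  k=7
[5,8] NP  >  k=6
[4,8] (N\S)\(S/N)  >  k=5
[2,8] N\S  <  k=4
[0,8] S  >  k=2

[0,8] S   >
  [0,2] S/(N\S)   <
    [0,1] "that" : NP
    [1,2] "cat" : (S/(N\S))\NP
  [2,8] N\S   <
    [2,4] S/N   <
      [2,3] "often" : PP
      [3,4] "from" : (S/N)\PP
    [4,8] (N\S)\(S/N)   >
      [4,5] "with" : ((N\S)\(S/N))/NP
      [5,8] NP   >
        [5,6] "quickly" : NP/(N/PP)
        [6,8] N/PP   >
          [6,7] "map" : (N/PP)/NP
          [7,8] "a" : NP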